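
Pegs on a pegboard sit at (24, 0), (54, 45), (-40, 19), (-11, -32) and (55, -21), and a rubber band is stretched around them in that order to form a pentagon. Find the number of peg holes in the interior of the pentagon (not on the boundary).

3931

Using the shoelace formula, 2A = |(24·45 − 54·0) + (54·19 − (-40)·45) + ((-40)·(-32) − (-11)·19) + ((-11)·(-21) − 55·(-32)) + (55·0 − 24·(-21))| = 7890, so the area is 3945.
Summing gcd(|Δx|,|Δy|) over the edges gives the boundary count: gcd(30,45) + gcd(94,26) + gcd(29,51) + gcd(66,11) + gcd(31,21) = 15+2+1+11+1 = 30.
Pick's theorem gives I = A − B/2 + 1 = 3945 − 30/2 + 1 = 3931.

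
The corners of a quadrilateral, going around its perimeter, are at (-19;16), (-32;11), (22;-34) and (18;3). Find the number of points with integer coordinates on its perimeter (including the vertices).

12

Summing gcd(|Δx|,|Δy|) over the edges gives the boundary count: gcd(13,5) + gcd(54,45) + gcd(4,37) + gcd(37,13) = 1+9+1+1 = 12.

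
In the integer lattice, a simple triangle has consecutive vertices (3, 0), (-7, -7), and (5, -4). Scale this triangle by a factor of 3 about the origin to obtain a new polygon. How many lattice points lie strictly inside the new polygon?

By the shoelace formula, twice the signed area is |(3·(-7) − (-7)·0) + ((-7)·(-4) − 5·(-7)) + (5·0 − 3·(-4))| = 54, so the area is 27.
Along each edge there are gcd(|Δx|,|Δy|)+1 lattice points, so counting each shared vertex once the boundary has gcd(10,7) + gcd(12,3) + gcd(2,4) = 1+3+2 = 6.
Scaling by 3 multiplies the area by 3² = 9 (so the new area is 243) and multiplies the boundary lattice-point count by 3, giving 18.
By Pick's theorem, the interior count of the dilated polygon is 243 − 18/2 + 1 = 235.

235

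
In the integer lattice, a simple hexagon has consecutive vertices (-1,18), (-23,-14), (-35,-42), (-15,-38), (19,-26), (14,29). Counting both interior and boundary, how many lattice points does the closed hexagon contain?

1966

The shoelace formula gives twice the area as |[(-1)·(-14) − (-23)·18] + [(-23)·(-42) − (-35)·(-14)] + [(-35)·(-38) − (-15)·(-42)] + [(-15)·(-26) − 19·(-38)] + [19·29 − 14·(-26)] + [14·18 − (-1)·29]| = 3912, so the area is 1956.
The number of boundary lattice points is Σ gcd(|Δx|,|Δy|) = gcd(22,32) + gcd(12,28) + gcd(20,4) + gcd(34,12) + gcd(5,55) + gcd(15,11) = 2+4+4+2+5+1 = 18.
Pick's theorem gives I = A − B/2 + 1 = 1956 − 18/2 + 1 = 1948, so the closed region contains I + B = 1948 + 18 = 1966 lattice points.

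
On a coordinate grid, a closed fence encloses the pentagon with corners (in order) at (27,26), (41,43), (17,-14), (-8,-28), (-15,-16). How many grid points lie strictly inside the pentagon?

The shoelace formula gives twice the area as |(27·43 − 41·26) + (41·(-14) − 17·43) + (17·(-28) − (-8)·(-14)) + ((-8)·(-16) − (-15)·(-28)) + ((-15)·26 − 27·(-16))| = 2048, so the area is 1024.
Along each edge there are gcd(|Δx|,|Δy|)+1 lattice points, so counting each shared vertex once the boundary has gcd(14,17) + gcd(24,57) + gcd(25,14) + gcd(7,12) + gcd(42,42) = 1+3+1+1+42 = 48.
Pick's theorem gives I = A − B/2 + 1 = 1024 − 48/2 + 1 = 1001.

1001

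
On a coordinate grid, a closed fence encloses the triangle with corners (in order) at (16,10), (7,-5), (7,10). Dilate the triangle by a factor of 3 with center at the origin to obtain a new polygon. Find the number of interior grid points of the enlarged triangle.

568

By the shoelace formula, twice the signed area is |(16·(-5) − 7·10) + (7·10 − 7·(-5)) + (7·10 − 16·10)| = 135, so the area is 135/2.
Along each edge there are gcd(|Δx|,|Δy|)+1 lattice points, so counting each shared vertex once the boundary has gcd(9,15) + gcd(0,15) + gcd(9,0) = 3+15+9 = 27.
Scaling by 3 multiplies the area by 3² = 9 (so the new area is 1215/2) and multiplies the boundary lattice-point count by 3, giving 81.
By Pick's theorem, the interior count of the dilated polygon is 1215/2 − 81/2 + 1 = 568.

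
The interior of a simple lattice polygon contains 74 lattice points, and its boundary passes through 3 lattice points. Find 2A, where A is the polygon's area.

Pick's theorem states A = I + B/2 − 1, so A = 74 + 3/2 − 1 = 149/2.
Hence 2A = 149.

149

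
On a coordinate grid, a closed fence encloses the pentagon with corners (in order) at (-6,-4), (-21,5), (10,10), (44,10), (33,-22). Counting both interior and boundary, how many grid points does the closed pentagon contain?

1160

Using the shoelace formula, 2A = |[(-6)·5 − (-21)·(-4)] + [(-21)·10 − 10·5] + [10·10 − 44·10] + [44·(-22) − 33·10] + [33·(-4) − (-6)·(-22)]| = 2276, so the area is 1138.
Along each edge there are gcd(|Δx|,|Δy|)+1 lattice points, so counting each shared vertex once the boundary has gcd(15,9) + gcd(31,5) + gcd(34,0) + gcd(11,32) + gcd(39,18) = 3+1+34+1+3 = 42.
Pick's theorem gives I = A − B/2 + 1 = 1138 − 42/2 + 1 = 1118, so the closed region contains I + B = 1118 + 42 = 1160 lattice points.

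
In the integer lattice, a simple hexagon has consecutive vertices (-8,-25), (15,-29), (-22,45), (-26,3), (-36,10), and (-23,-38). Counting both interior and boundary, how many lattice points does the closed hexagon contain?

By the shoelace formula, twice the signed area is |[(-8)·(-29) − 15·(-25)] + [15·45 − (-22)·(-29)] + [(-22)·3 − (-26)·45] + [(-26)·10 − (-36)·3] + [(-36)·(-38) − (-23)·10] + [(-23)·(-25) − (-8)·(-38)]| = 3465, so the area is 1732.5.
The number of boundary lattice points is Σ gcd(|Δx|,|Δy|) = gcd(23,4) + gcd(37,74) + gcd(4,42) + gcd(10,7) + gcd(13,48) + gcd(15,13) = 1+37+2+1+1+1 = 43.
Pick's theorem gives I = A − B/2 + 1 = 1732.5 − 43/2 + 1 = 1712, so the closed region contains I + B = 1712 + 43 = 1755 lattice points.

1755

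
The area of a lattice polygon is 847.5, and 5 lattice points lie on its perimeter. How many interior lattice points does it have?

From Pick's theorem, I = A − B/2 + 1 = 847.5 − 5/2 + 1 = 846.

846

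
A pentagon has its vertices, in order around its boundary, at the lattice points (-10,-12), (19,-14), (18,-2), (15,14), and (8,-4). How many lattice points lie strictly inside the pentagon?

276

Using the shoelace formula, 2A = |[(-10)·(-14) − 19·(-12)] + [19·(-2) − 18·(-14)] + [18·14 − 15·(-2)] + [15·(-4) − 8·14] + [8·(-12) − (-10)·(-4)]| = 556, so the area is 278.
Along each edge there are gcd(|Δx|,|Δy|)+1 lattice points, so counting each shared vertex once the boundary has gcd(29,2) + gcd(1,12) + gcd(3,16) + gcd(7,18) + gcd(18,8) = 1+1+1+1+2 = 6.
Pick's theorem gives I = A − B/2 + 1 = 278 − 6/2 + 1 = 276.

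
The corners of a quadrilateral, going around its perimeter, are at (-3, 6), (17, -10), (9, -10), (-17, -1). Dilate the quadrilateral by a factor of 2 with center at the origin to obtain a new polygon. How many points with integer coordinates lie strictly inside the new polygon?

The shoelace formula gives twice the area as |((-3)·(-10) − 17·6) + (17·(-10) − 9·(-10)) + (9·(-1) − (-17)·(-10)) + ((-17)·6 − (-3)·(-1))| = 436, so the area is 218.
Summing gcd(|Δx|,|Δy|) over the edges gives the boundary count: gcd(20,16) + gcd(8,0) + gcd(26,9) + gcd(14,7) = 4+8+1+7 = 20.
Scaling by 2 multiplies the area by 2² = 4 (so the new area is 872) and multiplies the boundary lattice-point count by 2, giving 40.
By Pick's theorem, the interior count of the dilated polygon is 872 − 40/2 + 1 = 853.

853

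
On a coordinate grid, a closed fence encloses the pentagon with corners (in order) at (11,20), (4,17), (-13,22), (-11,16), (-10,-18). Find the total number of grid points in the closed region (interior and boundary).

407

Using the shoelace formula, 2A = |[11·17 − 4·20] + [4·22 − (-13)·17] + [(-13)·16 − (-11)·22] + [(-11)·(-18) − (-10)·16] + [(-10)·20 − 11·(-18)]| = 806, so the area is 403.
Along each edge there are gcd(|Δx|,|Δy|)+1 lattice points, so counting each shared vertex once the boundary has gcd(7,3) + gcd(17,5) + gcd(2,6) + gcd(1,34) + gcd(21,38) = 1+1+2+1+1 = 6.
Pick's theorem gives I = A − B/2 + 1 = 403 − 6/2 + 1 = 401, so the closed region contains I + B = 401 + 6 = 407 lattice points.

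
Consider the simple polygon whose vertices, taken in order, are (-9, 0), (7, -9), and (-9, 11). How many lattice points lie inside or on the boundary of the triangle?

97

The shoelace formula gives twice the area as |((-9)·(-9) − 7·0) + (7·11 − (-9)·(-9)) + ((-9)·0 − (-9)·11)| = 176, so the area is 88.
Along each edge there are gcd(|Δx|,|Δy|)+1 lattice points, so counting each shared vertex once the boundary has gcd(16,9) + gcd(16,20) + gcd(0,11) = 1+4+11 = 16.
Pick's theorem gives I = A − B/2 + 1 = 88 − 16/2 + 1 = 81, so the closed region contains I + B = 81 + 16 = 97 lattice points.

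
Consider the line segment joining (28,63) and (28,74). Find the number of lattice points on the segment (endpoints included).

The number of lattice points on a segment between lattice points is gcd(|Δx|,|Δy|) + 1 = gcd(0,11) + 1 = 11 + 1 = 12.

12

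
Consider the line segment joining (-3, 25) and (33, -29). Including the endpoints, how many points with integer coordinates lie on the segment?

19

The number of lattice points on a segment between lattice points is gcd(|Δx|,|Δy|) + 1 = gcd(36,54) + 1 = 18 + 1 = 19.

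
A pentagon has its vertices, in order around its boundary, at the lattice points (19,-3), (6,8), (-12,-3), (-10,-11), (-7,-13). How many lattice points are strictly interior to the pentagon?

By the shoelace formula, twice the signed area is |(19·8 − 6·(-3)) + (6·(-3) − (-12)·8) + ((-12)·(-11) − (-10)·(-3)) + ((-10)·(-13) − (-7)·(-11)) + ((-7)·(-3) − 19·(-13))| = 671, so the area is 335.5.
Along each edge there are gcd(|Δx|,|Δy|)+1 lattice points, so counting each shared vertex once the boundary has gcd(13,11) + gcd(18,11) + gcd(2,8) + gcd(3,2) + gcd(26,10) = 1+1+2+1+2 = 7.
Pick's theorem gives I = A − B/2 + 1 = 335.5 − 7/2 + 1 = 333.

333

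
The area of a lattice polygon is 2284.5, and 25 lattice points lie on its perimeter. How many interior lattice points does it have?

From Pick's theorem, I = A − B/2 + 1 = 2284.5 − 25/2 + 1 = 2273.

2273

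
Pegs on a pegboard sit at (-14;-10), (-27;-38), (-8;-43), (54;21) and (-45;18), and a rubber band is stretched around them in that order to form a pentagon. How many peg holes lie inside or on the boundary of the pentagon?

The shoelace formula gives twice the area as |[(-14)·(-38) − (-27)·(-10)] + [(-27)·(-43) − (-8)·(-38)] + [(-8)·21 − 54·(-43)] + [54·18 − (-45)·21] + [(-45)·(-10) − (-14)·18]| = 5892, so the area is 2946.
The number of boundary lattice points is Σ gcd(|Δx|,|Δy|) = gcd(13,28) + gcd(19,5) + gcd(62,64) + gcd(99,3) + gcd(31,28) = 1+1+2+3+1 = 8.
Pick's theorem gives I = A − B/2 + 1 = 2946 − 8/2 + 1 = 2943, so the closed region contains I + B = 2943 + 8 = 2951 lattice points.

2951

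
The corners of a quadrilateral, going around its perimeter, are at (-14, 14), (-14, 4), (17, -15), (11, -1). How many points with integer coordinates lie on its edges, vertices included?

18

The number of boundary lattice points is Σ gcd(|Δx|,|Δy|) = gcd(0,10) + gcd(31,19) + gcd(6,14) + gcd(25,15) = 10+1+2+5 = 18.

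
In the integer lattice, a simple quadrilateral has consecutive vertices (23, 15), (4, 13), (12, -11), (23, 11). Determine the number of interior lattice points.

Using the shoelace formula, 2A = |(23·13 − 4·15) + (4·(-11) − 12·13) + (12·11 − 23·(-11)) + (23·15 − 23·11)| = 516, so the area is 258.
Summing gcd(|Δx|,|Δy|) over the edges gives the boundary count: gcd(19,2) + gcd(8,24) + gcd(11,22) + gcd(0,4) = 1+8+11+4 = 24.
Pick's theorem gives I = A − B/2 + 1 = 258 − 24/2 + 1 = 247.

247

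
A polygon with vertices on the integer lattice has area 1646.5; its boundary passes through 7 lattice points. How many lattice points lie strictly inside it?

Pick's theorem A = I + B/2 − 1 rearranges to I = A − B/2 + 1 = 1646.5 − 7/2 + 1 = 1644.

1644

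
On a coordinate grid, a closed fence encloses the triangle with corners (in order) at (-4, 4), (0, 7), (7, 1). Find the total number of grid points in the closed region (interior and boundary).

The shoelace formula gives twice the area as |((-4)·7 − 0·4) + (0·1 − 7·7) + (7·4 − (-4)·1)| = 45, so the area is 22.5.
The number of boundary lattice points is Σ gcd(|Δx|,|Δy|) = gcd(4,3) + gcd(7,6) + gcd(11,3) = 1+1+1 = 3.
Pick's theorem gives I = A − B/2 + 1 = 22.5 − 3/2 + 1 = 22, so the closed region contains I + B = 22 + 3 = 25 lattice points.

25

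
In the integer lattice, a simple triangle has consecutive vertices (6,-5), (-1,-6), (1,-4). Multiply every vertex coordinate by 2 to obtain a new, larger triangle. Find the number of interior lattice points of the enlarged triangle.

By the shoelace formula, twice the signed area is |[6·(-6) − (-1)·(-5)] + [(-1)·(-4) − 1·(-6)] + [1·(-5) − 6·(-4)]| = 12, so the area is 6.
The number of boundary lattice points is Σ gcd(|Δx|,|Δy|) = gcd(7,1) + gcd(2,2) + gcd(5,1) = 1+2+1 = 4.
Scaling by 2 multiplies the area by 2² = 4 (so the new area is 24) and multiplies the boundary lattice-point count by 2, giving 8.
By Pick's theorem, the interior count of the dilated polygon is 24 − 8/2 + 1 = 21.

21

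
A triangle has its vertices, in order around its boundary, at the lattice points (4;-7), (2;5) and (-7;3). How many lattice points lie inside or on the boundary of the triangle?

Using the shoelace formula, 2A = |[4·5 − 2·(-7)] + [2·3 − (-7)·5] + [(-7)·(-7) − 4·3]| = 112, so the area is 56.
The number of boundary lattice points is Σ gcd(|Δx|,|Δy|) = gcd(2,12) + gcd(9,2) + gcd(11,10) = 2+1+1 = 4.
Pick's theorem gives I = A − B/2 + 1 = 56 − 4/2 + 1 = 55, so the closed region contains I + B = 55 + 4 = 59 lattice points.

59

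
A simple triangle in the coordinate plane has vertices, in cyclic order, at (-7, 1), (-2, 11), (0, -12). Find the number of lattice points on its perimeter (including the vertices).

The number of boundary lattice points is Σ gcd(|Δx|,|Δy|) = gcd(5,10) + gcd(2,23) + gcd(7,13) = 5+1+1 = 7.

7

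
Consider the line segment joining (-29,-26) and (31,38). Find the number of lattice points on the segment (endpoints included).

5

The number of lattice points on a segment between lattice points is gcd(|Δx|,|Δy|) + 1 = gcd(60,64) + 1 = 4 + 1 = 5.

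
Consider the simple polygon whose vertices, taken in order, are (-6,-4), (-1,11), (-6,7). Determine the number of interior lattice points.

Using the shoelace formula, 2A = |((-6)·11 − (-1)·(-4)) + ((-1)·7 − (-6)·11) + ((-6)·(-4) − (-6)·7)| = 55, so the area is 55/2.
Along each edge there are gcd(|Δx|,|Δy|)+1 lattice points, so counting each shared vertex once the boundary has gcd(5,15) + gcd(5,4) + gcd(0,11) = 5+1+11 = 17.
Pick's theorem gives I = A − B/2 + 1 = 55/2 − 17/2 + 1 = 20.

20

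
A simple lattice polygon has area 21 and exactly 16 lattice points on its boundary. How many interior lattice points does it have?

14

From Pick's theorem, I = A − B/2 + 1 = 21 − 16/2 + 1 = 14.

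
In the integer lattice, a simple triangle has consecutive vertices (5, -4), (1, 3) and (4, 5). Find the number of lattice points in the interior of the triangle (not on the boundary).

By the shoelace formula, twice the signed area is |(5·3 − 1·(-4)) + (1·5 − 4·3) + (4·(-4) − 5·5)| = 29, so the area is 14.5.
The number of boundary lattice points is Σ gcd(|Δx|,|Δy|) = gcd(4,7) + gcd(3,2) + gcd(1,9) = 1+1+1 = 3.
Pick's theorem gives I = A − B/2 + 1 = 14.5 − 3/2 + 1 = 14.

14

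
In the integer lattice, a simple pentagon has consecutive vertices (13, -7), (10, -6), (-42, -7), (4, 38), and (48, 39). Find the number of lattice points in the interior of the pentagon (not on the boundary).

2203

The shoelace formula gives twice the area as |(13·(-6) − 10·(-7)) + (10·(-7) − (-42)·(-6)) + ((-42)·38 − 4·(-7)) + (4·39 − 48·38) + (48·(-7) − 13·39)| = 4409, so the area is 2204.5.
Along each edge there are gcd(|Δx|,|Δy|)+1 lattice points, so counting each shared vertex once the boundary has gcd(3,1) + gcd(52,1) + gcd(46,45) + gcd(44,1) + gcd(35,46) = 1+1+1+1+1 = 5.
Pick's theorem gives I = A − B/2 + 1 = 2204.5 − 5/2 + 1 = 2203.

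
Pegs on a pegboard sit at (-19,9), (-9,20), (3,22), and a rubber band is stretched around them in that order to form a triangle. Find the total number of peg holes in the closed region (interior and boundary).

Using the shoelace formula, 2A = |[(-19)·20 − (-9)·9] + [(-9)·22 − 3·20] + [3·9 − (-19)·22]| = 112, so the area is 56.
The number of boundary lattice points is Σ gcd(|Δx|,|Δy|) = gcd(10,11) + gcd(12,2) + gcd(22,13) = 1+2+1 = 4.
Pick's theorem gives I = A − B/2 + 1 = 56 − 4/2 + 1 = 55, so the closed region contains I + B = 55 + 4 = 59 lattice points.

59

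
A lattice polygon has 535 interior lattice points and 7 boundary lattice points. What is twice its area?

By Pick's theorem, A = I + B/2 − 1 = 535 + 7/2 − 1 = 1075/2.
Hence 2A = 1075.

1075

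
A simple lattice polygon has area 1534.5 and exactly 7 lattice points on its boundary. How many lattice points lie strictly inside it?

1532

From Pick's theorem, I = A − B/2 + 1 = 1534.5 − 7/2 + 1 = 1532.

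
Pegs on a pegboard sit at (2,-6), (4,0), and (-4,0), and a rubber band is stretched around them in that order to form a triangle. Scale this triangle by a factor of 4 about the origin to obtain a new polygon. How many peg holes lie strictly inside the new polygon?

353

The shoelace formula gives twice the area as |(2·0 − 4·(-6)) + (4·0 − (-4)·0) + ((-4)·(-6) − 2·0)| = 48, so the area is 24.
Summing gcd(|Δx|,|Δy|) over the edges gives the boundary count: gcd(2,6) + gcd(8,0) + gcd(6,6) = 2+8+6 = 16.
Scaling by 4 multiplies the area by 4² = 16 (so the new area is 384) and multiplies the boundary lattice-point count by 4, giving 64.
By Pick's theorem, the interior count of the dilated polygon is 384 − 64/2 + 1 = 353.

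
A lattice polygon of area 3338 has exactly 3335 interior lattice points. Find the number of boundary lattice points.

Pick's theorem gives A = I + B/2 − 1, so B = 2(A − I + 1) = 2(3338 − 3335 + 1) = 8.

8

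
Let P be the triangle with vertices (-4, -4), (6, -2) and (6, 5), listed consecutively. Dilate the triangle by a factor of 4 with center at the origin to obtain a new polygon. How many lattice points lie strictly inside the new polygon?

By the shoelace formula, twice the signed area is |[(-4)·(-2) − 6·(-4)] + [6·5 − 6·(-2)] + [6·(-4) − (-4)·5]| = 70, so the area is 35.
The number of boundary lattice points is Σ gcd(|Δx|,|Δy|) = gcd(10,2) + gcd(0,7) + gcd(10,9) = 2+7+1 = 10.
Scaling by 4 multiplies the area by 4² = 16 (so the new area is 560) and multiplies the boundary lattice-point count by 4, giving 40.
By Pick's theorem, the interior count of the dilated polygon is 560 − 40/2 + 1 = 541.

541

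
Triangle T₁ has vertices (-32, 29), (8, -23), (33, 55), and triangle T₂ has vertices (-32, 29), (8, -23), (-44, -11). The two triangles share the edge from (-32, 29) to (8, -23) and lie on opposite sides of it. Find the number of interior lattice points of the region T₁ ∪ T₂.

The union is the simple quadrilateral with vertices (-32, 29), (33, 55), (8, -23), (-44, -11) in order.
By the shoelace formula, twice the signed area is |[(-32)·55 − 33·29] + [33·(-23) − 8·55] + [8·(-11) − (-44)·(-23)] + [(-44)·29 − (-32)·(-11)]| = 6644, so the area is 3322.
Along each edge there are gcd(|Δx|,|Δy|)+1 lattice points, so counting each shared vertex once the boundary has gcd(65,26) + gcd(25,78) + gcd(52,12) + gcd(12,40) = 13+1+4+4 = 22.
By Pick's theorem I = A − B/2 + 1 = 3322 − 22/2 + 1 = 3312.

3312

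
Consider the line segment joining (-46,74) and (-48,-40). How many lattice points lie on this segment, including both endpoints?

3

The number of lattice points on a segment between lattice points is gcd(|Δx|,|Δy|) + 1 = gcd(2,114) + 1 = 2 + 1 = 3.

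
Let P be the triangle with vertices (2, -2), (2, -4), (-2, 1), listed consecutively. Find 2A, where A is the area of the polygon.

8

The shoelace formula gives twice the area as |(2·(-4) − 2·(-2)) + (2·1 − (-2)·(-4)) + ((-2)·(-2) − 2·1)| = 8, so the area is 4.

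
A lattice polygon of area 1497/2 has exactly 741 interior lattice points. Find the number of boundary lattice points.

17

Pick's theorem gives A = I + B/2 − 1, so B = 2(A − I + 1) = 2(1497/2 − 741 + 1) = 17.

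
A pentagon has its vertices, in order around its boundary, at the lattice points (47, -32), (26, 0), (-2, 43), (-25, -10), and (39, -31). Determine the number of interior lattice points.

The shoelace formula gives twice the area as |(47·0 − 26·(-32)) + (26·43 − (-2)·0) + ((-2)·(-10) − (-25)·43) + ((-25)·(-31) − 39·(-10)) + (39·(-32) − 47·(-31))| = 4419, so the area is 2209.5.
The number of boundary lattice points is Σ gcd(|Δx|,|Δy|) = gcd(21,32) + gcd(28,43) + gcd(23,53) + gcd(64,21) + gcd(8,1) = 1+1+1+1+1 = 5.
Pick's theorem gives I = A − B/2 + 1 = 2209.5 − 5/2 + 1 = 2208.

2208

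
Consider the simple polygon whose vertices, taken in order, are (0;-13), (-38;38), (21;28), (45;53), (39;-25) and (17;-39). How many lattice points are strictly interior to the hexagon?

Using the shoelace formula, 2A = |[0·38 − (-38)·(-13)] + [(-38)·28 − 21·38] + [21·53 − 45·28] + [45·(-25) − 39·53] + [39·(-39) − 17·(-25)] + [17·(-13) − 0·(-39)]| = 7012, so the area is 3506.
The number of boundary lattice points is Σ gcd(|Δx|,|Δy|) = gcd(38,51) + gcd(59,10) + gcd(24,25) + gcd(6,78) + gcd(22,14) + gcd(17,26) = 1+1+1+6+2+1 = 12.
Pick's theorem gives I = A − B/2 + 1 = 3506 − 12/2 + 1 = 3501.

3501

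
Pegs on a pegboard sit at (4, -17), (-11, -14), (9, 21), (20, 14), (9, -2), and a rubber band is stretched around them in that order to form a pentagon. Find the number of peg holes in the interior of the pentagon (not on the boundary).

The shoelace formula gives twice the area as |[4·(-14) − (-11)·(-17)] + [(-11)·21 − 9·(-14)] + [9·14 − 20·21] + [20·(-2) − 9·14] + [9·(-17) − 4·(-2)]| = 953, so the area is 953/2.
Summing gcd(|Δx|,|Δy|) over the edges gives the boundary count: gcd(15,3) + gcd(20,35) + gcd(11,7) + gcd(11,16) + gcd(5,15) = 3+5+1+1+5 = 15.
By Pick's theorem A = I + B/2 − 1, so I = 953/2 − 15/2 + 1 = 470.

470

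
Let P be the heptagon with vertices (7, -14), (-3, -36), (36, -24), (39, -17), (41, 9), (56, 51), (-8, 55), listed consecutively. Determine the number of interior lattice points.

3616

By the shoelace formula, twice the signed area is |[7·(-36) − (-3)·(-14)] + [(-3)·(-24) − 36·(-36)] + [36·(-17) − 39·(-24)] + [39·9 − 41·(-17)] + [41·51 − 56·9] + [56·55 − (-8)·51] + [(-8)·(-14) − 7·55]| = 7248, so the area is 3624.
The number of boundary lattice points is Σ gcd(|Δx|,|Δy|) = gcd(10,22) + gcd(39,12) + gcd(3,7) + gcd(2,26) + gcd(15,42) + gcd(64,4) + gcd(15,69) = 2+3+1+2+3+4+3 = 18.
By Pick's theorem A = I + B/2 − 1, so I = 3624 − 18/2 + 1 = 3616.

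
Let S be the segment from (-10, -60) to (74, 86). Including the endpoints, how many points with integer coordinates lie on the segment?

The number of lattice points on a segment between lattice points is gcd(|Δx|,|Δy|) + 1 = gcd(84,146) + 1 = 2 + 1 = 3.

3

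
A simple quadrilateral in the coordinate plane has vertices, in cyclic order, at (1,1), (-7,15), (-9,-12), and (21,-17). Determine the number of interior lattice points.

Using the shoelace formula, 2A = |[1·15 − (-7)·1] + [(-7)·(-12) − (-9)·15] + [(-9)·(-17) − 21·(-12)] + [21·1 − 1·(-17)]| = 684, so the area is 342.
Along each edge there are gcd(|Δx|,|Δy|)+1 lattice points, so counting each shared vertex once the boundary has gcd(8,14) + gcd(2,27) + gcd(30,5) + gcd(20,18) = 2+1+5+2 = 10.
By Pick's theorem A = I + B/2 − 1, so I = 342 − 10/2 + 1 = 338.

338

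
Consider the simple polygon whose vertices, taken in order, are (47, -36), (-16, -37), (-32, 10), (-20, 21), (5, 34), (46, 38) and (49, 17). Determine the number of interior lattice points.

4963

By the shoelace formula, twice the signed area is |(47·(-37) − (-16)·(-36)) + ((-16)·10 − (-32)·(-37)) + ((-32)·21 − (-20)·10) + ((-20)·34 − 5·21) + (5·38 − 46·34) + (46·17 − 49·38) + (49·(-36) − 47·17)| = 9933, so the area is 4966.5.
Along each edge there are gcd(|Δx|,|Δy|)+1 lattice points, so counting each shared vertex once the boundary has gcd(63,1) + gcd(16,47) + gcd(12,11) + gcd(25,13) + gcd(41,4) + gcd(3,21) + gcd(2,53) = 1+1+1+1+1+3+1 = 9.
By Pick's theorem A = I + B/2 − 1, so I = 4966.5 − 9/2 + 1 = 4963.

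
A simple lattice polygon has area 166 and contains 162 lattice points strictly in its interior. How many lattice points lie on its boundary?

Pick's theorem gives A = I + B/2 − 1, so B = 2(A − I + 1) = 2(166 − 162 + 1) = 10.

10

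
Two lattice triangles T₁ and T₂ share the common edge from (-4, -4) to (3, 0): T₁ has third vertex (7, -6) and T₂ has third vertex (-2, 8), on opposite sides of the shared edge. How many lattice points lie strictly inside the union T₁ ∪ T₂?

The union is the simple quadrilateral with vertices (-4, -4), (7, -6), (3, 0), (-2, 8) in order.
Using the shoelace formula, 2A = |((-4)·(-6) − 7·(-4)) + (7·0 − 3·(-6)) + (3·8 − (-2)·0) + ((-2)·(-4) − (-4)·8)| = 134, so the area is 67.
Along each edge there are gcd(|Δx|,|Δy|)+1 lattice points, so counting each shared vertex once the boundary has gcd(11,2) + gcd(4,6) + gcd(5,8) + gcd(2,12) = 1+2+1+2 = 6.
By Pick's theorem I = A − B/2 + 1 = 67 − 6/2 + 1 = 65.

65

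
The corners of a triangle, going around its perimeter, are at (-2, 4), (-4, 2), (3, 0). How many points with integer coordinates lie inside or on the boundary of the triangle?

12

By the shoelace formula, twice the signed area is |((-2)·2 − (-4)·4) + ((-4)·0 − 3·2) + (3·4 − (-2)·0)| = 18, so the area is 9.
Along each edge there are gcd(|Δx|,|Δy|)+1 lattice points, so counting each shared vertex once the boundary has gcd(2,2) + gcd(7,2) + gcd(5,4) = 2+1+1 = 4.
Pick's theorem gives I = A − B/2 + 1 = 9 − 4/2 + 1 = 8, so the closed region contains I + B = 8 + 4 = 12 lattice points.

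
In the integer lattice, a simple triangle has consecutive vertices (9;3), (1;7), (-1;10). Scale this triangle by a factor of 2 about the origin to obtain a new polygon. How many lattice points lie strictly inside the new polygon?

Using the shoelace formula, 2A = |(9·7 − 1·3) + (1·10 − (-1)·7) + ((-1)·3 − 9·10)| = 16, so the area is 8.
Along each edge there are gcd(|Δx|,|Δy|)+1 lattice points, so counting each shared vertex once the boundary has gcd(8,4) + gcd(2,3) + gcd(10,7) = 4+1+1 = 6.
Scaling by 2 multiplies the area by 2² = 4 (so the new area is 32) and multiplies the boundary lattice-point count by 2, giving 12.
By Pick's theorem, the interior count of the dilated polygon is 32 − 12/2 + 1 = 27.

27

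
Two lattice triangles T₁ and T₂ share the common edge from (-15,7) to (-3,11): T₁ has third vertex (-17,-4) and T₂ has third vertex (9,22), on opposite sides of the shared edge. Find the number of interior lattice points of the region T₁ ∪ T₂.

The union is the simple quadrilateral with vertices (-15,7), (-17,-4), (-3,11), (9,22) in order.
Using the shoelace formula, 2A = |[(-15)·(-4) − (-17)·7] + [(-17)·11 − (-3)·(-4)] + [(-3)·22 − 9·11] + [9·7 − (-15)·22]| = 208, so the area is 104.
The number of boundary lattice points is Σ gcd(|Δx|,|Δy|) = gcd(2,11) + gcd(14,15) + gcd(12,11) + gcd(24,15) = 1+1+1+3 = 6.
By Pick's theorem I = A − B/2 + 1 = 104 − 6/2 + 1 = 102.

102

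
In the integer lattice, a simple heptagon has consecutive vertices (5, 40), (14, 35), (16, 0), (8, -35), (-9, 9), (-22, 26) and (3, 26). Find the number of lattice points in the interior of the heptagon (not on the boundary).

Using the shoelace formula, 2A = |[5·35 − 14·40] + [14·0 − 16·35] + [16·(-35) − 8·0] + [8·9 − (-9)·(-35)] + [(-9)·26 − (-22)·9] + [(-22)·26 − 3·26] + [3·40 − 5·26]| = 2444, so the area is 1222.
Summing gcd(|Δx|,|Δy|) over the edges gives the boundary count: gcd(9,5) + gcd(2,35) + gcd(8,35) + gcd(17,44) + gcd(13,17) + gcd(25,0) + gcd(2,14) = 1+1+1+1+1+25+2 = 32.
By Pick's theorem A = I + B/2 − 1, so I = 1222 − 32/2 + 1 = 1207.

1207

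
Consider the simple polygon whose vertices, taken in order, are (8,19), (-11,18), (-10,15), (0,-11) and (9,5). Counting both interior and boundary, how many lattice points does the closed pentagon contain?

By the shoelace formula, twice the signed area is |(8·18 − (-11)·19) + ((-11)·15 − (-10)·18) + ((-10)·(-11) − 0·15) + (0·5 − 9·(-11)) + (9·19 − 8·5)| = 708, so the area is 354.
Summing gcd(|Δx|,|Δy|) over the edges gives the boundary count: gcd(19,1) + gcd(1,3) + gcd(10,26) + gcd(9,16) + gcd(1,14) = 1+1+2+1+1 = 6.
Pick's theorem gives I = A − B/2 + 1 = 354 − 6/2 + 1 = 352, so the closed region contains I + B = 352 + 6 = 358 lattice points.

358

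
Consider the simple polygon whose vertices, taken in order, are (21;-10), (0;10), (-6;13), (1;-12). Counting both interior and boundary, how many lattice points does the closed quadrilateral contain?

Using the shoelace formula, 2A = |(21·10 − 0·(-10)) + (0·13 − (-6)·10) + ((-6)·(-12) − 1·13) + (1·(-10) − 21·(-12))| = 571, so the area is 285.5.
Along each edge there are gcd(|Δx|,|Δy|)+1 lattice points, so counting each shared vertex once the boundary has gcd(21,20) + gcd(6,3) + gcd(7,25) + gcd(20,2) = 1+3+1+2 = 7.
Pick's theorem gives I = A − B/2 + 1 = 285.5 − 7/2 + 1 = 283, so the closed region contains I + B = 283 + 7 = 290 lattice points.

290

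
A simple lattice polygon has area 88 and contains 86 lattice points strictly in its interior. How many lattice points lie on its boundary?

Pick's theorem gives A = I + B/2 − 1, so B = 2(A − I + 1) = 2(88 − 86 + 1) = 6.

6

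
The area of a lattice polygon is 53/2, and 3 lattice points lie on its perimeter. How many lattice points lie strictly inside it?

26

From Pick's theorem, I = A − B/2 + 1 = 53/2 − 3/2 + 1 = 26.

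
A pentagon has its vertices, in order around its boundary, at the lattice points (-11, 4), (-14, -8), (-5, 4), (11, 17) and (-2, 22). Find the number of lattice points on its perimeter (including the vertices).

17

Summing gcd(|Δx|,|Δy|) over the edges gives the boundary count: gcd(3,12) + gcd(9,12) + gcd(16,13) + gcd(13,5) + gcd(9,18) = 3+3+1+1+9 = 17.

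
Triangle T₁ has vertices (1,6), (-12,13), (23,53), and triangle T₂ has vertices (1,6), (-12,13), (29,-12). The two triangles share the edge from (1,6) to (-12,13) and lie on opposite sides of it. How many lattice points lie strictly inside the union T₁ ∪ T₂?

The union is the simple quadrilateral with vertices (1,6), (23,53), (-12,13), (29,-12) in order.
The shoelace formula gives twice the area as |(1·53 − 23·6) + (23·13 − (-12)·53) + ((-12)·(-12) − 29·13) + (29·6 − 1·(-12))| = 803, so the area is 401.5.
Along each edge there are gcd(|Δx|,|Δy|)+1 lattice points, so counting each shared vertex once the boundary has gcd(22,47) + gcd(35,40) + gcd(41,25) + gcd(28,18) = 1+5+1+2 = 9.
By Pick's theorem I = A − B/2 + 1 = 401.5 − 9/2 + 1 = 398.

398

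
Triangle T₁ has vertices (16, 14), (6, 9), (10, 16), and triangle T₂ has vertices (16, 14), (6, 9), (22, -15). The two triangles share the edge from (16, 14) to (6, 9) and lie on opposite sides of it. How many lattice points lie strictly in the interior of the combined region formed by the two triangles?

180

The union is the simple quadrilateral with vertices (16, 14), (10, 16), (6, 9), (22, -15) in order.
By the shoelace formula, twice the signed area is |[16·16 − 10·14] + [10·9 − 6·16] + [6·(-15) − 22·9] + [22·14 − 16·(-15)]| = 370, so the area is 185.
Summing gcd(|Δx|,|Δy|) over the edges gives the boundary count: gcd(6,2) + gcd(4,7) + gcd(16,24) + gcd(6,29) = 2+1+8+1 = 12.
By Pick's theorem I = A − B/2 + 1 = 185 − 12/2 + 1 = 180.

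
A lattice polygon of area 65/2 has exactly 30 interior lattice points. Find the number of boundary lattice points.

7

Pick's theorem gives A = I + B/2 − 1, so B = 2(A − I + 1) = 2(65/2 − 30 + 1) = 7.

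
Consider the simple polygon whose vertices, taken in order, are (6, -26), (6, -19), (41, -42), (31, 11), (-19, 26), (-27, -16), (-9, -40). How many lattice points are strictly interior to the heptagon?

The shoelace formula gives twice the area as |(6·(-19) − 6·(-26)) + (6·(-42) − 41·(-19)) + (41·11 − 31·(-42)) + (31·26 − (-19)·11) + ((-19)·(-16) − (-27)·26) + ((-27)·(-40) − (-9)·(-16)) + ((-9)·(-26) − 6·(-40))| = 5753, so the area is 2876.5.
The number of boundary lattice points is Σ gcd(|Δx|,|Δy|) = gcd(0,7) + gcd(35,23) + gcd(10,53) + gcd(50,15) + gcd(8,42) + gcd(18,24) + gcd(15,14) = 7+1+1+5+2+6+1 = 23.
By Pick's theorem A = I + B/2 − 1, so I = 2876.5 − 23/2 + 1 = 2866.

2866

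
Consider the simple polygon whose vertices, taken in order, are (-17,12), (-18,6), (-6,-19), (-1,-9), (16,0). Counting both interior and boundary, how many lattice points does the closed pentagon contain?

By the shoelace formula, twice the signed area is |((-17)·6 − (-18)·12) + ((-18)·(-19) − (-6)·6) + ((-6)·(-9) − (-1)·(-19)) + ((-1)·0 − 16·(-9)) + (16·12 − (-17)·0)| = 863, so the area is 863/2.
Along each edge there are gcd(|Δx|,|Δy|)+1 lattice points, so counting each shared vertex once the boundary has gcd(1,6) + gcd(12,25) + gcd(5,10) + gcd(17,9) + gcd(33,12) = 1+1+5+1+3 = 11.
Pick's theorem gives I = A − B/2 + 1 = 863/2 − 11/2 + 1 = 427, so the closed region contains I + B = 427 + 11 = 438 lattice points.

438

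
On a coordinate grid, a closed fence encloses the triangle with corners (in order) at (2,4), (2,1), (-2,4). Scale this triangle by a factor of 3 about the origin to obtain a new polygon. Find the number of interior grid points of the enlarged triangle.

43

Using the shoelace formula, 2A = |[2·1 − 2·4] + [2·4 − (-2)·1] + [(-2)·4 − 2·4]| = 12, so the area is 6.
The number of boundary lattice points is Σ gcd(|Δx|,|Δy|) = gcd(0,3) + gcd(4,3) + gcd(4,0) = 3+1+4 = 8.
Scaling by 3 multiplies the area by 3² = 9 (so the new area is 54) and multiplies the boundary lattice-point count by 3, giving 24.
By Pick's theorem, the interior count of the dilated polygon is 54 − 24/2 + 1 = 43.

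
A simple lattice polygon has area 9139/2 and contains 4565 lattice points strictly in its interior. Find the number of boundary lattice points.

Pick's theorem gives A = I + B/2 − 1, so B = 2(A − I + 1) = 2(9139/2 − 4565 + 1) = 11.

11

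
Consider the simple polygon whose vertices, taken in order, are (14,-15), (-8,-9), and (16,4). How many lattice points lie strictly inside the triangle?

Using the shoelace formula, 2A = |(14·(-9) − (-8)·(-15)) + ((-8)·4 − 16·(-9)) + (16·(-15) − 14·4)| = 430, so the area is 215.
Along each edge there are gcd(|Δx|,|Δy|)+1 lattice points, so counting each shared vertex once the boundary has gcd(22,6) + gcd(24,13) + gcd(2,19) = 2+1+1 = 4.
By Pick's theorem A = I + B/2 − 1, so I = 215 − 4/2 + 1 = 214.

214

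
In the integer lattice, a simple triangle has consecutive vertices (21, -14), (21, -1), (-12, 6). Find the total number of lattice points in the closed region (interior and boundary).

223

Using the shoelace formula, 2A = |(21·(-1) − 21·(-14)) + (21·6 − (-12)·(-1)) + ((-12)·(-14) − 21·6)| = 429, so the area is 214.5.
Along each edge there are gcd(|Δx|,|Δy|)+1 lattice points, so counting each shared vertex once the boundary has gcd(0,13) + gcd(33,7) + gcd(33,20) = 13+1+1 = 15.
Pick's theorem gives I = A − B/2 + 1 = 214.5 − 15/2 + 1 = 208, so the closed region contains I + B = 208 + 15 = 223 lattice points.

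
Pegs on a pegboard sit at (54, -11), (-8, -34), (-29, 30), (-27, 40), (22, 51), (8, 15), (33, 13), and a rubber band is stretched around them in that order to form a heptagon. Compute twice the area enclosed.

Using the shoelace formula, 2A = |[54·(-34) − (-8)·(-11)] + [(-8)·30 − (-29)·(-34)] + [(-29)·40 − (-27)·30] + [(-27)·51 − 22·40] + [22·15 − 8·51] + [8·13 − 33·15] + [33·(-11) − 54·13]| = 7291, so the area is 3645.5.

7291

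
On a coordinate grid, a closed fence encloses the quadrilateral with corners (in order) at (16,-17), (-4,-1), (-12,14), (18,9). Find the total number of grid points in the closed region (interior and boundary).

488

The shoelace formula gives twice the area as |(16·(-1) − (-4)·(-17)) + ((-4)·14 − (-12)·(-1)) + ((-12)·9 − 18·14) + (18·(-17) − 16·9)| = 962, so the area is 481.
The number of boundary lattice points is Σ gcd(|Δx|,|Δy|) = gcd(20,16) + gcd(8,15) + gcd(30,5) + gcd(2,26) = 4+1+5+2 = 12.
Pick's theorem gives I = A − B/2 + 1 = 481 − 12/2 + 1 = 476, so the closed region contains I + B = 476 + 12 = 488 lattice points.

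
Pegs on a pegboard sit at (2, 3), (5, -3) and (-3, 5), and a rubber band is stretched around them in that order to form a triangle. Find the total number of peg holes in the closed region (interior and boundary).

The shoelace formula gives twice the area as |(2·(-3) − 5·3) + (5·5 − (-3)·(-3)) + ((-3)·3 − 2·5)| = 24, so the area is 12.
The number of boundary lattice points is Σ gcd(|Δx|,|Δy|) = gcd(3,6) + gcd(8,8) + gcd(5,2) = 3+8+1 = 12.
Pick's theorem gives I = A − B/2 + 1 = 12 − 12/2 + 1 = 7, so the closed region contains I + B = 7 + 12 = 19 lattice points.

19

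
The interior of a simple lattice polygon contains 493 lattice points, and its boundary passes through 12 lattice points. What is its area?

498

By Pick's theorem, A = I + B/2 − 1 = 493 + 12/2 − 1 = 498.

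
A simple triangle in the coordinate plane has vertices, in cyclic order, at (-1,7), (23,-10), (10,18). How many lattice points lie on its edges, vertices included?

Along each edge there are gcd(|Δx|,|Δy|)+1 lattice points, so counting each shared vertex once the boundary has gcd(24,17) + gcd(13,28) + gcd(11,11) = 1+1+11 = 13.

13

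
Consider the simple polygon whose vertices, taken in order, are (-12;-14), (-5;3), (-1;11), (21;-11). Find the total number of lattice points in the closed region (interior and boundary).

418

The shoelace formula gives twice the area as |[(-12)·3 − (-5)·(-14)] + [(-5)·11 − (-1)·3] + [(-1)·(-11) − 21·11] + [21·(-14) − (-12)·(-11)]| = 804, so the area is 402.
Along each edge there are gcd(|Δx|,|Δy|)+1 lattice points, so counting each shared vertex once the boundary has gcd(7,17) + gcd(4,8) + gcd(22,22) + gcd(33,3) = 1+4+22+3 = 30.
Pick's theorem gives I = A − B/2 + 1 = 402 − 30/2 + 1 = 388, so the closed region contains I + B = 388 + 30 = 418 lattice points.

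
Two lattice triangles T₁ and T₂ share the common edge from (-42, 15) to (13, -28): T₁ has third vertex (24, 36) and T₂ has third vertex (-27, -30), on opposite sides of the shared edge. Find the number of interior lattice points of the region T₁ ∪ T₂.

2902

The union is the simple quadrilateral with vertices (-42, 15), (24, 36), (13, -28), (-27, -30) in order.
Using the shoelace formula, 2A = |((-42)·36 − 24·15) + (24·(-28) − 13·36) + (13·(-30) − (-27)·(-28)) + ((-27)·15 − (-42)·(-30))| = 5823, so the area is 2911.5.
Along each edge there are gcd(|Δx|,|Δy|)+1 lattice points, so counting each shared vertex once the boundary has gcd(66,21) + gcd(11,64) + gcd(40,2) + gcd(15,45) = 3+1+2+15 = 21.
By Pick's theorem I = A − B/2 + 1 = 2911.5 − 21/2 + 1 = 2902.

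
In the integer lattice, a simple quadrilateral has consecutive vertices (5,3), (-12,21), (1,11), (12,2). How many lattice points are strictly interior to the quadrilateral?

By the shoelace formula, twice the signed area is |[5·21 − (-12)·3] + [(-12)·11 − 1·21] + [1·2 − 12·11] + [12·3 − 5·2]| = 116, so the area is 58.
The number of boundary lattice points is Σ gcd(|Δx|,|Δy|) = gcd(17,18) + gcd(13,10) + gcd(11,9) + gcd(7,1) = 1+1+1+1 = 4.
By Pick's theorem A = I + B/2 − 1, so I = 58 − 4/2 + 1 = 57.

57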